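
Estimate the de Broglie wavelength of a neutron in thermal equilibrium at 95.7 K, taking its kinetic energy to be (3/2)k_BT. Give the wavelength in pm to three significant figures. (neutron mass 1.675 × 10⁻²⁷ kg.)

KE = (3/2)k_BT = 1.5 × 1.381 × 10⁻²³ × 95.7 = 1.982 × 10⁻²¹ J.
p = √(2mKE) = √(2 × 1.675 × 10⁻²⁷ × 1.982 × 10⁻²¹) = 2.577 × 10⁻²⁴ kg·m/s.
λ = h/p = 2.57 × 10⁻¹⁰ m = 257 pm.

λ = 257 pm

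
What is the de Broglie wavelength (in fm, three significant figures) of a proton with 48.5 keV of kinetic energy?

KE = 48.5 keV = 7.770 × 10⁻¹⁵ J.
p = √(2mKE) = √(2 × 1.673 × 10⁻²⁷ × 7.770 × 10⁻¹⁵) = 5.099 × 10⁻²¹ kg·m/s.
λ = h/p = 6.626 × 10⁻³⁴ / 5.099 × 10⁻²¹ = 1.30 × 10⁻¹³ m = 130 fm.

λ = 130 fm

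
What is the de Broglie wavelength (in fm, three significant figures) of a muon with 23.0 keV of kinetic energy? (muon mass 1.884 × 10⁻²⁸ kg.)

KE = 23.0 keV = 3.685 × 10⁻¹⁵ J.
p = √(2mKE) = √(2 × 1.884 × 10⁻²⁸ × 3.685 × 10⁻¹⁵) = 1.178 × 10⁻²¹ kg·m/s.
λ = h/p = 6.626 × 10⁻³⁴ / 1.178 × 10⁻²¹ = 5.62 × 10⁻¹³ m = 562 fm.

λ = 562 fm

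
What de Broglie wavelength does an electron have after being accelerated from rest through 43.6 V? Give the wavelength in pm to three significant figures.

KE = eV = 1.602 × 10⁻¹⁹ × 43.60 = 6.985 × 10⁻¹⁸ J.
p = √(2mKE) = √(2 × 9.109 × 10⁻³¹ × 6.985 × 10⁻¹⁸) = 3.567 × 10⁻²⁴ kg·m/s.
λ = h/p = 6.626 × 10⁻³⁴ / 3.567 × 10⁻²⁴ = 1.86 × 10⁻¹⁰ m = 186 pm.

λ = 186 pm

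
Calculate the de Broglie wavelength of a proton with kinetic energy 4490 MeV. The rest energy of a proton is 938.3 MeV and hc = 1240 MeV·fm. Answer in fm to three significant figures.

λ = 0.232 fm

Total energy E = KE + m₀c² = 4490 + 938.3 = 5428.3 MeV.
(pc)² = E² − (m₀c²)² = (5428.3)² − (938.3)² = 2.859 × 10⁷ MeV², so pc = 5347 MeV.
λ = hc/(pc) = 1240 MeV·fm / 5347 MeV = 0.232 fm.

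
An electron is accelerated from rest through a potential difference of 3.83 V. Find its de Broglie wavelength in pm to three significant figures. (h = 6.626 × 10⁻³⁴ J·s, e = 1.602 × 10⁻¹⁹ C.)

KE = eV = 1.602 × 10⁻¹⁹ × 3.830 = 6.136 × 10⁻¹⁹ J.
p = √(2mKE) = √(2 × 9.109 × 10⁻³¹ × 6.136 × 10⁻¹⁹) = 1.057 × 10⁻²⁴ kg·m/s.
λ = h/p = 6.626 × 10⁻³⁴ / 1.057 × 10⁻²⁴ = 6.27 × 10⁻¹⁰ m = 627 pm.

λ = 627 pm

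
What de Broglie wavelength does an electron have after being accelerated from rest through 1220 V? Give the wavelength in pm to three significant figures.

KE = eV = 1.602 × 10⁻¹⁹ × 1220 = 1.954 × 10⁻¹⁶ J.
p = √(2mKE) = √(2 × 9.109 × 10⁻³¹ × 1.954 × 10⁻¹⁶) = 1.887 × 10⁻²³ kg·m/s.
λ = h/p = 6.626 × 10⁻³⁴ / 1.887 × 10⁻²³ = 3.51 × 10⁻¹¹ m = 35.1 pm.

λ = 35.1 pm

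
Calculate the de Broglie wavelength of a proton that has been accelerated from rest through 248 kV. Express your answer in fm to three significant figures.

λ = 57.5 fm

KE = eV = 1.602 × 10⁻¹⁹ × 2.480 × 10⁵ = 3.973 × 10⁻¹⁴ J.
p = √(2mKE) = √(2 × 1.673 × 10⁻²⁷ × 3.973 × 10⁻¹⁴) = 1.153 × 10⁻²⁰ kg·m/s.
λ = h/p = 6.626 × 10⁻³⁴ / 1.153 × 10⁻²⁰ = 5.75 × 10⁻¹⁴ m = 57.5 fm.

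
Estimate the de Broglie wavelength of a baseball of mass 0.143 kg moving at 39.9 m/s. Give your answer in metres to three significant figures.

λ = 1.16 × 10⁻³⁴ m

p = mv = 0.143 × 39.9 = 5.706 kg·m/s.
λ = h/p = 6.626 × 10⁻³⁴ / 5.706 = 1.16 × 10⁻³⁴ m.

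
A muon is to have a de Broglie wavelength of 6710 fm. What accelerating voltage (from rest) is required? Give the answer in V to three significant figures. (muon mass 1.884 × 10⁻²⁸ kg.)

p = h/λ = 6.626 × 10⁻³⁴ / 6.710 × 10⁻¹² = 9.875 × 10⁻²³ kg·m/s.
KE = p²/(2m) = 2.588 × 10⁻¹⁷ J.
V = KE/e = 2.588 × 10⁻¹⁷ / (1.602 × 10⁻¹⁹) = 162 V.

V = 162 V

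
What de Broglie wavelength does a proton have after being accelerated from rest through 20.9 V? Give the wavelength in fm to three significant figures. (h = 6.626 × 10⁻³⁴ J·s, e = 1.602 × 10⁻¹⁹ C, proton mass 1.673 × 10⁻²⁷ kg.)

λ = 6260 fm

KE = eV = 1.602 × 10⁻¹⁹ × 20.90 = 3.348 × 10⁻¹⁸ J.
p = √(2mKE) = √(2 × 1.673 × 10⁻²⁷ × 3.348 × 10⁻¹⁸) = 1.058 × 10⁻²² kg·m/s.
λ = h/p = 6.626 × 10⁻³⁴ / 1.058 × 10⁻²² = 6.26 × 10⁻¹² m = 6260 fm.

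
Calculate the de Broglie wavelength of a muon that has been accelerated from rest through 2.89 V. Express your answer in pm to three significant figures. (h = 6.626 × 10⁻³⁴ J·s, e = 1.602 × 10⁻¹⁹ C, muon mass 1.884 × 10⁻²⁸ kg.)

λ = 50.2 pm

KE = eV = 1.602 × 10⁻¹⁹ × 2.890 = 4.630 × 10⁻¹⁹ J.
p = √(2mKE) = √(2 × 1.884 × 10⁻²⁸ × 4.630 × 10⁻¹⁹) = 1.321 × 10⁻²³ kg·m/s.
λ = h/p = 6.626 × 10⁻³⁴ / 1.321 × 10⁻²³ = 5.02 × 10⁻¹¹ m = 50.2 pm.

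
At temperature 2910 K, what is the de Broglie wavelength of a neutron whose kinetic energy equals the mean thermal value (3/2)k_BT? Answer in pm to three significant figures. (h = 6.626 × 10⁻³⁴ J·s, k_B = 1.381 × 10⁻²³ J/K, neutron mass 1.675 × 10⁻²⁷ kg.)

KE = (3/2)k_BT = 1.5 × 1.381 × 10⁻²³ × 2910 = 6.028 × 10⁻²⁰ J.
p = √(2mKE) = √(2 × 1.675 × 10⁻²⁷ × 6.028 × 10⁻²⁰) = 1.421 × 10⁻²³ kg·m/s.
λ = h/p = 4.66 × 10⁻¹¹ m = 46.6 pm.

λ = 46.6 pm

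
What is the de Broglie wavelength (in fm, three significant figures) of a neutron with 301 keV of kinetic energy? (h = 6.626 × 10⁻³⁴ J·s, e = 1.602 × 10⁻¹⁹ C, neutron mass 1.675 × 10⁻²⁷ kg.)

λ = 52.1 fm

KE = 301 keV = 4.822 × 10⁻¹⁴ J.
p = √(2mKE) = √(2 × 1.675 × 10⁻²⁷ × 4.822 × 10⁻¹⁴) = 1.271 × 10⁻²⁰ kg·m/s.
λ = h/p = 6.626 × 10⁻³⁴ / 1.271 × 10⁻²⁰ = 5.21 × 10⁻¹⁴ m = 52.1 fm.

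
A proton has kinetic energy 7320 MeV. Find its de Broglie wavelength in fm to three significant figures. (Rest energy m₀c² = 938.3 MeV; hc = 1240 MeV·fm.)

Total energy E = KE + m₀c² = 7320 + 938.3 = 8258.3 MeV.
(pc)² = E² − (m₀c²)² = (8258.3)² − (938.3)² = 6.732 × 10⁷ MeV², so pc = 8205 MeV.
λ = hc/(pc) = 1240 MeV·fm / 8205 MeV = 0.151 fm.

λ = 0.151 fm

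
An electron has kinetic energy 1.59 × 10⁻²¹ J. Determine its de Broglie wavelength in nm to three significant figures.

λ = 12.3 nm

p = √(2mKE) = √(2 × 9.109 × 10⁻³¹ × 1.590 × 10⁻²¹) = 5.382 × 10⁻²⁶ kg·m/s.
λ = h/p = 6.626 × 10⁻³⁴ / 5.382 × 10⁻²⁶ = 1.23 × 10⁻⁸ m = 12.3 nm.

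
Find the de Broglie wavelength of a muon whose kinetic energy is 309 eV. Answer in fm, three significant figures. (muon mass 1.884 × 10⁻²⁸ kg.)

λ = 4850 fm

KE = 309 eV = 4.950 × 10⁻¹⁷ J.
p = √(2mKE) = √(2 × 1.884 × 10⁻²⁸ × 4.950 × 10⁻¹⁷) = 1.366 × 10⁻²² kg·m/s.
λ = h/p = 6.626 × 10⁻³⁴ / 1.366 × 10⁻²² = 4.85 × 10⁻¹² m = 4850 fm.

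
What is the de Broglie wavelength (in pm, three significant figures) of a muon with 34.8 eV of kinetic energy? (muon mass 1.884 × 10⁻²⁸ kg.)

KE = 34.8 eV = 5.575 × 10⁻¹⁸ J.
p = √(2mKE) = √(2 × 1.884 × 10⁻²⁸ × 5.575 × 10⁻¹⁸) = 4.583 × 10⁻²³ kg·m/s.
λ = h/p = 6.626 × 10⁻³⁴ / 4.583 × 10⁻²³ = 1.45 × 10⁻¹¹ m = 14.5 pm.

λ = 14.5 pm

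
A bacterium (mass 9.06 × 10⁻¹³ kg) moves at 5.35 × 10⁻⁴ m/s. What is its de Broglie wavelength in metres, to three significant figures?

p = mv = 9.06 × 10⁻¹³ × 5.35 × 10⁻⁴ = 4.847 × 10⁻¹⁶ kg·m/s.
λ = h/p = 6.626 × 10⁻³⁴ / 4.847 × 10⁻¹⁶ = 1.37 × 10⁻¹⁸ m.

λ = 1.37 × 10⁻¹⁸ m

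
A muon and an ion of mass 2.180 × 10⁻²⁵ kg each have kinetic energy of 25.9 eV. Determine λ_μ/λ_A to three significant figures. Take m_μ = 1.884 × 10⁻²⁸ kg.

λ_μ/λ_A = 34.0

At fixed KE, p = √(2mKE) so λ = h/p ∝ 1/√m.
λ_μ/λ_A = √(m_A/m_μ) = √(2.180 × 10⁻²⁵/1.884 × 10⁻²⁸) = √(1157) = 34.0.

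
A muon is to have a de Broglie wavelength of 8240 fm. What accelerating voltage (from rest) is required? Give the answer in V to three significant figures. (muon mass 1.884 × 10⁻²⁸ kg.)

p = h/λ = 6.626 × 10⁻³⁴ / 8.240 × 10⁻¹² = 8.041 × 10⁻²³ kg·m/s.
KE = p²/(2m) = 1.716 × 10⁻¹⁷ J.
V = KE/e = 1.716 × 10⁻¹⁷ / (1.602 × 10⁻¹⁹) = 107 V.

V = 107 V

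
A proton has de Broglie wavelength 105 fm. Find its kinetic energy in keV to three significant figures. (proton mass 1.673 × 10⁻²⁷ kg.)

p = h/λ = 6.626 × 10⁻³⁴ / 1.050 × 10⁻¹³ = 6.310 × 10⁻²¹ kg·m/s.
KE = p²/(2m) = (6.310 × 10⁻²¹)² / (2 × 1.673 × 10⁻²⁷) = 1.190 × 10⁻¹⁴ J = 74.3 keV.

KE = 74.3 keV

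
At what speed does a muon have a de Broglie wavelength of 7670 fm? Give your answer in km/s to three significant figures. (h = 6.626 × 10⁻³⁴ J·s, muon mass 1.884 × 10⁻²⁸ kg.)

v = 459 km/s

p = h/λ = 6.626 × 10⁻³⁴ / 7.670 × 10⁻¹² = 8.639 × 10⁻²³ kg·m/s.
v = p/m = 8.639 × 10⁻²³ / 1.884 × 10⁻²⁸ = 4.59 × 10⁵ m/s = 459 km/s.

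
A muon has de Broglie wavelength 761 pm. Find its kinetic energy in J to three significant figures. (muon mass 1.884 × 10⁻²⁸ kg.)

p = h/λ = 6.626 × 10⁻³⁴ / 7.610 × 10⁻¹⁰ = 8.707 × 10⁻²⁵ kg·m/s.
KE = p²/(2m) = (8.707 × 10⁻²⁵)² / (2 × 1.884 × 10⁻²⁸) = 2.012 × 10⁻²¹ J = 2.01 × 10⁻²¹ J.

KE = 2.01 × 10⁻²¹ J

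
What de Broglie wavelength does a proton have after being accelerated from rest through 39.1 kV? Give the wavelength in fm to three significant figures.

KE = eV = 1.602 × 10⁻¹⁹ × 3.910 × 10⁴ = 6.264 × 10⁻¹⁵ J.
p = √(2mKE) = √(2 × 1.673 × 10⁻²⁷ × 6.264 × 10⁻¹⁵) = 4.578 × 10⁻²¹ kg·m/s.
λ = h/p = 6.626 × 10⁻³⁴ / 4.578 × 10⁻²¹ = 1.45 × 10⁻¹³ m = 145 fm.

λ = 145 fm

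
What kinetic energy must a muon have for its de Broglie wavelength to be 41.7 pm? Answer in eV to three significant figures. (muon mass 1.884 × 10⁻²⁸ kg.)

p = h/λ = 6.626 × 10⁻³⁴ / 4.170 × 10⁻¹¹ = 1.589 × 10⁻²³ kg·m/s.
KE = p²/(2m) = (1.589 × 10⁻²³)² / (2 × 1.884 × 10⁻²⁸) = 6.701 × 10⁻¹⁹ J = 4.18 eV.

KE = 4.18 eV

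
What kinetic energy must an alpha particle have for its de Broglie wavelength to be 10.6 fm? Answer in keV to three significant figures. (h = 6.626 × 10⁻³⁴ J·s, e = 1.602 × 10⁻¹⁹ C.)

KE = 1840 keV

p = h/λ = 6.626 × 10⁻³⁴ / 1.060 × 10⁻¹⁴ = 6.251 × 10⁻²⁰ kg·m/s.
KE = p²/(2m) = (6.251 × 10⁻²⁰)² / (2 × 6.645 × 10⁻²⁷) = 2.940 × 10⁻¹³ J = 1840 keV.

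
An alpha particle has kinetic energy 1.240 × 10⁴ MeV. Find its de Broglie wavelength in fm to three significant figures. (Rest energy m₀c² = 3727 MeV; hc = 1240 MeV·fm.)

λ = 0.0790 fm

Total energy E = KE + m₀c² = 1.240 × 10⁴ + 3727 = 16127 MeV.
(pc)² = E² − (m₀c²)² = (16127)² − (3727)² = 2.462 × 10⁸ MeV², so pc = 1.569 × 10⁴ MeV.
λ = hc/(pc) = 1240 MeV·fm / 1.569 × 10⁴ MeV = 0.0790 fm.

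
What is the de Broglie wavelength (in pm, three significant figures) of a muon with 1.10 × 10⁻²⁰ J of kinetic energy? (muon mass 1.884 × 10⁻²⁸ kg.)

λ = 325 pm

p = √(2mKE) = √(2 × 1.884 × 10⁻²⁸ × 1.100 × 10⁻²⁰) = 2.036 × 10⁻²⁴ kg·m/s.
λ = h/p = 6.626 × 10⁻³⁴ / 2.036 × 10⁻²⁴ = 3.25 × 10⁻¹⁰ m = 325 pm.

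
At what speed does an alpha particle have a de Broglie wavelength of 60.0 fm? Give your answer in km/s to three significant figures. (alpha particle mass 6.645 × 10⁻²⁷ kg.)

p = h/λ = 6.626 × 10⁻³⁴ / 6.000 × 10⁻¹⁴ = 1.104 × 10⁻²⁰ kg·m/s.
v = p/m = 1.104 × 10⁻²⁰ / 6.645 × 10⁻²⁷ = 1.66 × 10⁶ m/s = 1660 km/s.

v = 1660 km/s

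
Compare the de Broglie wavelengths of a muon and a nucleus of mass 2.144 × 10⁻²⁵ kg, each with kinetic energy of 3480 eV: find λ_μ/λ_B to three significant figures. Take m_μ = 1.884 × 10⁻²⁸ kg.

λ_μ/λ_B = 33.7

At fixed KE, p = √(2mKE) so λ = h/p ∝ 1/√m.
λ_μ/λ_B = √(m_B/m_μ) = √(2.144 × 10⁻²⁵/1.884 × 10⁻²⁸) = √(1138) = 33.7.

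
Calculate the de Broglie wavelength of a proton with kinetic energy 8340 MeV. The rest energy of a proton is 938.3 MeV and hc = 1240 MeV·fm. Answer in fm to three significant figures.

Total energy E = KE + m₀c² = 8340 + 938.3 = 9278.3 MeV.
(pc)² = E² − (m₀c²)² = (9278.3)² − (938.3)² = 8.521 × 10⁷ MeV², so pc = 9231 MeV.
λ = hc/(pc) = 1240 MeV·fm / 9231 MeV = 0.134 fm.

λ = 0.134 fm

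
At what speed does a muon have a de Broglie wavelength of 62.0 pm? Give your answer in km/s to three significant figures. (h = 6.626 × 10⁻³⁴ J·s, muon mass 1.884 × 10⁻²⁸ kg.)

v = 56.7 km/s

p = h/λ = 6.626 × 10⁻³⁴ / 6.200 × 10⁻¹¹ = 1.069 × 10⁻²³ kg·m/s.
v = p/m = 1.069 × 10⁻²³ / 1.884 × 10⁻²⁸ = 5.67 × 10⁴ m/s = 56.7 km/s.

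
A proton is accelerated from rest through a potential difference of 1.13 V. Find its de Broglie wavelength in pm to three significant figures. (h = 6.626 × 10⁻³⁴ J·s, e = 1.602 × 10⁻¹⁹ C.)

KE = eV = 1.602 × 10⁻¹⁹ × 1.130 = 1.810 × 10⁻¹⁹ J.
p = √(2mKE) = √(2 × 1.673 × 10⁻²⁷ × 1.810 × 10⁻¹⁹) = 2.461 × 10⁻²³ kg·m/s.
λ = h/p = 6.626 × 10⁻³⁴ / 2.461 × 10⁻²³ = 2.69 × 10⁻¹¹ m = 26.9 pm.

λ = 26.9 pm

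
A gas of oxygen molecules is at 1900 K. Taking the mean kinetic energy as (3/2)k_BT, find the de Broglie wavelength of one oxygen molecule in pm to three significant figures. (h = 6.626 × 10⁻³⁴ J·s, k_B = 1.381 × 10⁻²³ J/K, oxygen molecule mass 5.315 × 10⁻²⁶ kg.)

KE = (3/2)k_BT = 1.5 × 1.381 × 10⁻²³ × 1900 = 3.936 × 10⁻²⁰ J.
p = √(2mKE) = √(2 × 5.315 × 10⁻²⁶ × 3.936 × 10⁻²⁰) = 6.468 × 10⁻²³ kg·m/s.
λ = h/p = 1.02 × 10⁻¹¹ m = 10.2 pm.

λ = 10.2 pm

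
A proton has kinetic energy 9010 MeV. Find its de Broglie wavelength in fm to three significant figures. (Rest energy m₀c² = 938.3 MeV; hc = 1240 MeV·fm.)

Total energy E = KE + m₀c² = 9010 + 938.3 = 9948.3 MeV.
(pc)² = E² − (m₀c²)² = (9948.3)² − (938.3)² = 9.809 × 10⁷ MeV², so pc = 9904 MeV.
λ = hc/(pc) = 1240 MeV·fm / 9904 MeV = 0.125 fm.

λ = 0.125 fm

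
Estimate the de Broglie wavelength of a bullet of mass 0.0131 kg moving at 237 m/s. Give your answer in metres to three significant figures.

p = mv = 0.0131 × 237 = 3.105 kg·m/s.
λ = h/p = 6.626 × 10⁻³⁴ / 3.105 = 2.13 × 10⁻³⁴ m.

λ = 2.13 × 10⁻³⁴ m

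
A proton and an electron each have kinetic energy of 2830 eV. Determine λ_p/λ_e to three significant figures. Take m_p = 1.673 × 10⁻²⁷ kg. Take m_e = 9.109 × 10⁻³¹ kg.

At fixed KE, p = √(2mKE) so λ = h/p ∝ 1/√m.
λ_p/λ_e = √(m_e/m_p) = √(9.109 × 10⁻³¹/1.673 × 10⁻²⁷) = √(5.445 × 10⁻⁴) = 0.0233.

λ_p/λ_e = 0.0233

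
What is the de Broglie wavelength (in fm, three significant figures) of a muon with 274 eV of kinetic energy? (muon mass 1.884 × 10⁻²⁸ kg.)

KE = 274 eV = 4.389 × 10⁻¹⁷ J.
p = √(2mKE) = √(2 × 1.884 × 10⁻²⁸ × 4.389 × 10⁻¹⁷) = 1.286 × 10⁻²² kg·m/s.
λ = h/p = 6.626 × 10⁻³⁴ / 1.286 × 10⁻²² = 5.15 × 10⁻¹² m = 5150 fm.

λ = 5150 fm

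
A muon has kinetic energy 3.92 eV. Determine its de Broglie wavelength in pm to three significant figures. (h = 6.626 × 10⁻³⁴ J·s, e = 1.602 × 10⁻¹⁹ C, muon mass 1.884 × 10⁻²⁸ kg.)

KE = 3.92 eV = 6.280 × 10⁻¹⁹ J.
p = √(2mKE) = √(2 × 1.884 × 10⁻²⁸ × 6.280 × 10⁻¹⁹) = 1.538 × 10⁻²³ kg·m/s.
λ = h/p = 6.626 × 10⁻³⁴ / 1.538 × 10⁻²³ = 4.31 × 10⁻¹¹ m = 43.1 pm.

λ = 43.1 pm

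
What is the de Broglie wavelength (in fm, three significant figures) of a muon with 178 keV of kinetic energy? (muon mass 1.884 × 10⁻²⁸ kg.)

λ = 202 fm

KE = 178 keV = 2.852 × 10⁻¹⁴ J.
p = √(2mKE) = √(2 × 1.884 × 10⁻²⁸ × 2.852 × 10⁻¹⁴) = 3.278 × 10⁻²¹ kg·m/s.
λ = h/p = 6.626 × 10⁻³⁴ / 3.278 × 10⁻²¹ = 2.02 × 10⁻¹³ m = 202 fm.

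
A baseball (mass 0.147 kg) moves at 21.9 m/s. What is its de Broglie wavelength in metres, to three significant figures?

λ = 2.06 × 10⁻³⁴ m

p = mv = 0.147 × 21.9 = 3.219 kg·m/s.
λ = h/p = 6.626 × 10⁻³⁴ / 3.219 = 2.06 × 10⁻³⁴ m.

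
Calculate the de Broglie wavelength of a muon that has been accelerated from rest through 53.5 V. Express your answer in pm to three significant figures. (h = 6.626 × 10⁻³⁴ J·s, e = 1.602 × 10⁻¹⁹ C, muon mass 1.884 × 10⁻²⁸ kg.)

KE = eV = 1.602 × 10⁻¹⁹ × 53.50 = 8.571 × 10⁻¹⁸ J.
p = √(2mKE) = √(2 × 1.884 × 10⁻²⁸ × 8.571 × 10⁻¹⁸) = 5.683 × 10⁻²³ kg·m/s.
λ = h/p = 6.626 × 10⁻³⁴ / 5.683 × 10⁻²³ = 1.17 × 10⁻¹¹ m = 11.7 pm.

λ = 11.7 pm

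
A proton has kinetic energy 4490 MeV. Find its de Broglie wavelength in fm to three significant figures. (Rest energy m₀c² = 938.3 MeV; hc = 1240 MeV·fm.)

λ = 0.232 fm

Total energy E = KE + m₀c² = 4490 + 938.3 = 5428.3 MeV.
(pc)² = E² − (m₀c²)² = (5428.3)² − (938.3)² = 2.859 × 10⁷ MeV², so pc = 5347 MeV.
λ = hc/(pc) = 1240 MeV·fm / 5347 MeV = 0.232 fm.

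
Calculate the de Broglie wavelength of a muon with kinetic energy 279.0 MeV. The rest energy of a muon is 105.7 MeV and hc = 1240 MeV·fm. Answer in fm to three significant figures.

λ = 3.35 fm

Total energy E = KE + m₀c² = 279.0 + 105.7 = 384.7 MeV.
(pc)² = E² − (m₀c²)² = (384.7)² − (105.7)² = 1.368 × 10⁵ MeV², so pc = 369.9 MeV.
λ = hc/(pc) = 1240 MeV·fm / 369.9 MeV = 3.35 fm.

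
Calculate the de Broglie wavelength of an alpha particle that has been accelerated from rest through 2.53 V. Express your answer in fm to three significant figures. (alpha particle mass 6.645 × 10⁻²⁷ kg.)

λ = 6380 fm

KE = 2eV = 2 × 1.602 × 10⁻¹⁹ × 2.530 = 8.106 × 10⁻¹⁹ J.
p = √(2mKE) = √(2 × 6.645 × 10⁻²⁷ × 8.106 × 10⁻¹⁹) = 1.038 × 10⁻²² kg·m/s.
λ = h/p = 6.626 × 10⁻³⁴ / 1.038 × 10⁻²² = 6.38 × 10⁻¹² m = 6380 fm.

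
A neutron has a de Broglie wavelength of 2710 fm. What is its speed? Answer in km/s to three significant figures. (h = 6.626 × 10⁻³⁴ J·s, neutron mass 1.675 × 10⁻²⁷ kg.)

p = h/λ = 6.626 × 10⁻³⁴ / 2.710 × 10⁻¹² = 2.445 × 10⁻²² kg·m/s.
v = p/m = 2.445 × 10⁻²² / 1.675 × 10⁻²⁷ = 1.46 × 10⁵ m/s = 146 km/s.

v = 146 km/s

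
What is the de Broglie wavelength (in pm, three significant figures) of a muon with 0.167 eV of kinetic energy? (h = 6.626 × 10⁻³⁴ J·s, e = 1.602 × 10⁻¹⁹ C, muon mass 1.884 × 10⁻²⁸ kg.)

KE = 0.167 eV = 2.675 × 10⁻²⁰ J.
p = √(2mKE) = √(2 × 1.884 × 10⁻²⁸ × 2.675 × 10⁻²⁰) = 3.175 × 10⁻²⁴ kg·m/s.
λ = h/p = 6.626 × 10⁻³⁴ / 3.175 × 10⁻²⁴ = 2.09 × 10⁻¹⁰ m = 209 pm.

λ = 209 pm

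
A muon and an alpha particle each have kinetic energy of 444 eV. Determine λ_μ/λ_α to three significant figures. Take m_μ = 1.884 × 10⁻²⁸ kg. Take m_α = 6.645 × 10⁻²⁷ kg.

At fixed KE, p = √(2mKE) so λ = h/p ∝ 1/√m.
λ_μ/λ_α = √(m_α/m_μ) = √(6.645 × 10⁻²⁷/1.884 × 10⁻²⁸) = √(35.27) = 5.94.

λ_μ/λ_α = 5.94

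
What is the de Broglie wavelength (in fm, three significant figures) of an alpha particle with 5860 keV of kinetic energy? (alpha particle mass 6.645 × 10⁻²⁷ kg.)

KE = 5860 keV = 9.388 × 10⁻¹³ J.
p = √(2mKE) = √(2 × 6.645 × 10⁻²⁷ × 9.388 × 10⁻¹³) = 1.117 × 10⁻¹⁹ kg·m/s.
λ = h/p = 6.626 × 10⁻³⁴ / 1.117 × 10⁻¹⁹ = 5.93 × 10⁻¹⁵ m = 5.93 fm.

λ = 5.93 fm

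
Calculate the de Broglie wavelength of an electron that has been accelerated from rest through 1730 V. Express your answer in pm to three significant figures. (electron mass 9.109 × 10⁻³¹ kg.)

λ = 29.5 pm

KE = eV = 1.602 × 10⁻¹⁹ × 1730 = 2.771 × 10⁻¹⁶ J.
p = √(2mKE) = √(2 × 9.109 × 10⁻³¹ × 2.771 × 10⁻¹⁶) = 2.247 × 10⁻²³ kg·m/s.
λ = h/p = 6.626 × 10⁻³⁴ / 2.247 × 10⁻²³ = 2.95 × 10⁻¹¹ m = 29.5 pm.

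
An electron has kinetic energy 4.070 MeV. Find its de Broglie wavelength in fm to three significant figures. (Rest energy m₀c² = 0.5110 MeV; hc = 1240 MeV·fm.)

Total energy E = KE + m₀c² = 4.070 + 0.5110 = 4.5810 MeV.
(pc)² = E² − (m₀c²)² = (4.5810)² − (0.5110)² = 20.72 MeV², so pc = 4.552 MeV.
λ = hc/(pc) = 1240 MeV·fm / 4.552 MeV = 272 fm.

λ = 272 fm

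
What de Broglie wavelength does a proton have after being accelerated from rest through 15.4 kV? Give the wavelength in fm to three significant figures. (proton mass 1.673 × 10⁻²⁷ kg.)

KE = eV = 1.602 × 10⁻¹⁹ × 1.540 × 10⁴ = 2.467 × 10⁻¹⁵ J.
p = √(2mKE) = √(2 × 1.673 × 10⁻²⁷ × 2.467 × 10⁻¹⁵) = 2.873 × 10⁻²¹ kg·m/s.
λ = h/p = 6.626 × 10⁻³⁴ / 2.873 × 10⁻²¹ = 2.31 × 10⁻¹³ m = 231 fm.

λ = 231 fm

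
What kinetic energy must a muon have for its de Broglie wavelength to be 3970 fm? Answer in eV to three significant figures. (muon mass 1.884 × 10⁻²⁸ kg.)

KE = 461 eV

p = h/λ = 6.626 × 10⁻³⁴ / 3.970 × 10⁻¹² = 1.669 × 10⁻²² kg·m/s.
KE = p²/(2m) = (1.669 × 10⁻²²)² / (2 × 1.884 × 10⁻²⁸) = 7.393 × 10⁻¹⁷ J = 461 eV.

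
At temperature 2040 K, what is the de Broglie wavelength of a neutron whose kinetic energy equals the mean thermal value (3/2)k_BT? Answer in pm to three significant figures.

λ = 55.7 pm

KE = (3/2)k_BT = 1.5 × 1.381 × 10⁻²³ × 2040 = 4.226 × 10⁻²⁰ J.
p = √(2mKE) = √(2 × 1.675 × 10⁻²⁷ × 4.226 × 10⁻²⁰) = 1.190 × 10⁻²³ kg·m/s.
λ = h/p = 5.57 × 10⁻¹¹ m = 55.7 pm.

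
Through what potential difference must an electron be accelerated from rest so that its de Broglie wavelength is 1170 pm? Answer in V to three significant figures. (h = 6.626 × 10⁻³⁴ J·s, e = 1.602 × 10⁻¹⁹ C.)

p = h/λ = 6.626 × 10⁻³⁴ / 1.170 × 10⁻⁹ = 5.663 × 10⁻²⁵ kg·m/s.
KE = p²/(2m) = 1.760 × 10⁻¹⁹ J.
V = KE/e = 1.760 × 10⁻¹⁹ / (1.602 × 10⁻¹⁹) = 1.10 V.

V = 1.10 V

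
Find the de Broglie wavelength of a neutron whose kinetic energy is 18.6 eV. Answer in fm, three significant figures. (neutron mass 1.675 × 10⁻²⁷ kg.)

λ = 6630 fm

KE = 18.6 eV = 2.980 × 10⁻¹⁸ J.
p = √(2mKE) = √(2 × 1.675 × 10⁻²⁷ × 2.980 × 10⁻¹⁸) = 9.991 × 10⁻²³ kg·m/s.
λ = h/p = 6.626 × 10⁻³⁴ / 9.991 × 10⁻²³ = 6.63 × 10⁻¹² m = 6630 fm.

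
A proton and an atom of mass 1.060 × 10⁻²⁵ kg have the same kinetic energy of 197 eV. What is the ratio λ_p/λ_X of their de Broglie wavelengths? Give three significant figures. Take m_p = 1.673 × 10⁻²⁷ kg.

λ_p/λ_X = 7.96

At fixed KE, p = √(2mKE) so λ = h/p ∝ 1/√m.
λ_p/λ_X = √(m_X/m_p) = √(1.060 × 10⁻²⁵/1.673 × 10⁻²⁷) = √(63.36) = 7.96.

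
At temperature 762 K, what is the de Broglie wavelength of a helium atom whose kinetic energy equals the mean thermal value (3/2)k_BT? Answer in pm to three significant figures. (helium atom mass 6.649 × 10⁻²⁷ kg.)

KE = (3/2)k_BT = 1.5 × 1.381 × 10⁻²³ × 762 = 1.578 × 10⁻²⁰ J.
p = √(2mKE) = √(2 × 6.649 × 10⁻²⁷ × 1.578 × 10⁻²⁰) = 1.449 × 10⁻²³ kg·m/s.
λ = h/p = 4.57 × 10⁻¹¹ m = 45.7 pm.

λ = 45.7 pm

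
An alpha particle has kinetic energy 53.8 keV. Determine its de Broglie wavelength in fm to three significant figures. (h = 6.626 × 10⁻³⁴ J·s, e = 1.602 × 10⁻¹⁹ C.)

KE = 53.8 keV = 8.619 × 10⁻¹⁵ J.
p = √(2mKE) = √(2 × 6.645 × 10⁻²⁷ × 8.619 × 10⁻¹⁵) = 1.070 × 10⁻²⁰ kg·m/s.
λ = h/p = 6.626 × 10⁻³⁴ / 1.070 × 10⁻²⁰ = 6.19 × 10⁻¹⁴ m = 61.9 fm.

λ = 61.9 fm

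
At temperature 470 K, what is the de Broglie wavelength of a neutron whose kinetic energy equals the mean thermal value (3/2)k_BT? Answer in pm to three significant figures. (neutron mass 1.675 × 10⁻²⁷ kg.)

KE = (3/2)k_BT = 1.5 × 1.381 × 10⁻²³ × 470 = 9.736 × 10⁻²¹ J.
p = √(2mKE) = √(2 × 1.675 × 10⁻²⁷ × 9.736 × 10⁻²¹) = 5.711 × 10⁻²⁴ kg·m/s.
λ = h/p = 1.16 × 10⁻¹⁰ m = 116 pm.

λ = 116 pm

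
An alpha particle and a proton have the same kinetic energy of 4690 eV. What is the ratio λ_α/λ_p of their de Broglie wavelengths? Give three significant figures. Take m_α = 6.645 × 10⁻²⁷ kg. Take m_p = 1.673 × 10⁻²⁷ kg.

At fixed KE, p = √(2mKE) so λ = h/p ∝ 1/√m.
λ_α/λ_p = √(m_p/m_α) = √(1.673 × 10⁻²⁷/6.645 × 10⁻²⁷) = √(0.2518) = 0.502.

λ_α/λ_p = 0.502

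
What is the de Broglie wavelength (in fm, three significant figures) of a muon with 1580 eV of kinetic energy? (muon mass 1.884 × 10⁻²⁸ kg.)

KE = 1580 eV = 2.531 × 10⁻¹⁶ J.
p = √(2mKE) = √(2 × 1.884 × 10⁻²⁸ × 2.531 × 10⁻¹⁶) = 3.088 × 10⁻²² kg·m/s.
λ = h/p = 6.626 × 10⁻³⁴ / 3.088 × 10⁻²² = 2.15 × 10⁻¹² m = 2150 fm.

λ = 2150 fm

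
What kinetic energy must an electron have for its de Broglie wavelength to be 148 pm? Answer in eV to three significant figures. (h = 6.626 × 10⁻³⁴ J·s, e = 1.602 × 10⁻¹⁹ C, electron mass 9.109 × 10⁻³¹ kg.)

KE = 68.7 eV

p = h/λ = 6.626 × 10⁻³⁴ / 1.480 × 10⁻¹⁰ = 4.477 × 10⁻²⁴ kg·m/s.
KE = p²/(2m) = (4.477 × 10⁻²⁴)² / (2 × 9.109 × 10⁻³¹) = 1.100 × 10⁻¹⁷ J = 68.7 eV.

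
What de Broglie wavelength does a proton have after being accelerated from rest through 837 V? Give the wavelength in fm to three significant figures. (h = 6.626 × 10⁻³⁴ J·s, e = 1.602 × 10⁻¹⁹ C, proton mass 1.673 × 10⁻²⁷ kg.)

λ = 989 fm

KE = eV = 1.602 × 10⁻¹⁹ × 837.0 = 1.341 × 10⁻¹⁶ J.
p = √(2mKE) = √(2 × 1.673 × 10⁻²⁷ × 1.341 × 10⁻¹⁶) = 6.698 × 10⁻²² kg·m/s.
λ = h/p = 6.626 × 10⁻³⁴ / 6.698 × 10⁻²² = 9.89 × 10⁻¹³ m = 989 fm.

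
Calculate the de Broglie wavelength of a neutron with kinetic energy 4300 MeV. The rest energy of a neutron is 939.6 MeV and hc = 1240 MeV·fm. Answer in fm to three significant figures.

λ = 0.241 fm

Total energy E = KE + m₀c² = 4300 + 939.6 = 5239.6 MeV.
(pc)² = E² − (m₀c²)² = (5239.6)² − (939.6)² = 2.657 × 10⁷ MeV², so pc = 5155 MeV.
λ = hc/(pc) = 1240 MeV·fm / 5155 MeV = 0.241 fm.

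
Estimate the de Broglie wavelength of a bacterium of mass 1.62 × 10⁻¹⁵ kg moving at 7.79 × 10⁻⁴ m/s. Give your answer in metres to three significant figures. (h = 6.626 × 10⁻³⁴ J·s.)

p = mv = 1.62 × 10⁻¹⁵ × 7.79 × 10⁻⁴ = 1.262 × 10⁻¹⁸ kg·m/s.
λ = h/p = 6.626 × 10⁻³⁴ / 1.262 × 10⁻¹⁸ = 5.25 × 10⁻¹⁶ m.

λ = 5.25 × 10⁻¹⁶ m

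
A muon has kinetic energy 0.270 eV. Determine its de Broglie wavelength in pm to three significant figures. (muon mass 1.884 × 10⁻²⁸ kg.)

KE = 0.270 eV = 4.325 × 10⁻²⁰ J.
p = √(2mKE) = √(2 × 1.884 × 10⁻²⁸ × 4.325 × 10⁻²⁰) = 4.037 × 10⁻²⁴ kg·m/s.
λ = h/p = 6.626 × 10⁻³⁴ / 4.037 × 10⁻²⁴ = 1.64 × 10⁻¹⁰ m = 164 pm.

λ = 164 pm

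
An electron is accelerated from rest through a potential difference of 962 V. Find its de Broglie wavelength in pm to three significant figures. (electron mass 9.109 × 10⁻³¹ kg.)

λ = 39.5 pm

KE = eV = 1.602 × 10⁻¹⁹ × 962.0 = 1.541 × 10⁻¹⁶ J.
p = √(2mKE) = √(2 × 9.109 × 10⁻³¹ × 1.541 × 10⁻¹⁶) = 1.676 × 10⁻²³ kg·m/s.
λ = h/p = 6.626 × 10⁻³⁴ / 1.676 × 10⁻²³ = 3.95 × 10⁻¹¹ m = 39.5 pm.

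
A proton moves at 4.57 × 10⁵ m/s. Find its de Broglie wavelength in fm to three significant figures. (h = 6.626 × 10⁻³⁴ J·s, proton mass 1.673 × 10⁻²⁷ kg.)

λ = 867 fm

p = mv = 1.673 × 10⁻²⁷ × 4.57 × 10⁵ = 7.646 × 10⁻²² kg·m/s.
λ = h/p = 6.626 × 10⁻³⁴ / 7.646 × 10⁻²² = 8.67 × 10⁻¹³ m = 867 fm.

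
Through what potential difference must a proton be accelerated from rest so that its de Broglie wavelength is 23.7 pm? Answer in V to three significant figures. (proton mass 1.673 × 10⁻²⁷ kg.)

p = h/λ = 6.626 × 10⁻³⁴ / 2.370 × 10⁻¹¹ = 2.796 × 10⁻²³ kg·m/s.
KE = p²/(2m) = 2.336 × 10⁻¹⁹ J.
V = KE/e = 2.336 × 10⁻¹⁹ / (1.602 × 10⁻¹⁹) = 1.46 V.

V = 1.46 V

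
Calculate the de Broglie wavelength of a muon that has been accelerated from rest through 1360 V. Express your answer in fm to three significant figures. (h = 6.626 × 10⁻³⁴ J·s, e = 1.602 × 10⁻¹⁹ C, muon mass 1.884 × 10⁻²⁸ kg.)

KE = eV = 1.602 × 10⁻¹⁹ × 1360 = 2.179 × 10⁻¹⁶ J.
p = √(2mKE) = √(2 × 1.884 × 10⁻²⁸ × 2.179 × 10⁻¹⁶) = 2.865 × 10⁻²² kg·m/s.
λ = h/p = 6.626 × 10⁻³⁴ / 2.865 × 10⁻²² = 2.31 × 10⁻¹² m = 2310 fm.

λ = 2310 fm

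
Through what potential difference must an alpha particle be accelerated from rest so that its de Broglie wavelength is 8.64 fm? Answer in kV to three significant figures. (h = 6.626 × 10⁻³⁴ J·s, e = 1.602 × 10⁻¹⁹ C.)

V = 1380 kV

p = h/λ = 6.626 × 10⁻³⁴ / 8.640 × 10⁻¹⁵ = 7.669 × 10⁻²⁰ kg·m/s.
KE = p²/(2m) = 4.425 × 10⁻¹³ J.
V = KE/2e = 4.425 × 10⁻¹³ / (2 × 1.602 × 10⁻¹⁹) = 1380 kV.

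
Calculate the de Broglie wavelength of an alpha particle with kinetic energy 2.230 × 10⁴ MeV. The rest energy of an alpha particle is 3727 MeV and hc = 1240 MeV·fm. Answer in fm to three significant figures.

λ = 0.0481 fm

Total energy E = KE + m₀c² = 2.230 × 10⁴ + 3727 = 26027 MeV.
(pc)² = E² − (m₀c²)² = (26027)² − (3727)² = 6.635 × 10⁸ MeV², so pc = 2.576 × 10⁴ MeV.
λ = hc/(pc) = 1240 MeV·fm / 2.576 × 10⁴ MeV = 0.0481 fm.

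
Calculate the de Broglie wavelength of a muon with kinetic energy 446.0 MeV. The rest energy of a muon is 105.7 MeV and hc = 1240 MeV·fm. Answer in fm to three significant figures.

Total energy E = KE + m₀c² = 446.0 + 105.7 = 551.7 MeV.
(pc)² = E² − (m₀c²)² = (551.7)² − (105.7)² = 2.932 × 10⁵ MeV², so pc = 541.5 MeV.
λ = hc/(pc) = 1240 MeV·fm / 541.5 MeV = 2.29 fm.

λ = 2.29 fm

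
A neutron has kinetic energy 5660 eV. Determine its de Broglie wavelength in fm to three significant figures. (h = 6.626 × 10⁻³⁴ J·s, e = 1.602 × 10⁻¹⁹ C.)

KE = 5660 eV = 9.067 × 10⁻¹⁶ J.
p = √(2mKE) = √(2 × 1.675 × 10⁻²⁷ × 9.067 × 10⁻¹⁶) = 1.743 × 10⁻²¹ kg·m/s.
λ = h/p = 6.626 × 10⁻³⁴ / 1.743 × 10⁻²¹ = 3.80 × 10⁻¹³ m = 380 fm.

λ = 380 fm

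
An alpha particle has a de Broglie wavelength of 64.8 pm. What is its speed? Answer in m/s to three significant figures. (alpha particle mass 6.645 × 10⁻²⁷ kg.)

p = h/λ = 6.626 × 10⁻³⁴ / 6.480 × 10⁻¹¹ = 1.023 × 10⁻²³ kg·m/s.
v = p/m = 1.023 × 10⁻²³ / 6.645 × 10⁻²⁷ = 1.54 × 10³ m/s = 1540 m/s.

v = 1540 m/s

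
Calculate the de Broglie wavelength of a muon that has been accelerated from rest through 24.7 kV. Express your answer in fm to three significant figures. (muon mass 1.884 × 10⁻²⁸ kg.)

KE = eV = 1.602 × 10⁻¹⁹ × 2.470 × 10⁴ = 3.957 × 10⁻¹⁵ J.
p = √(2mKE) = √(2 × 1.884 × 10⁻²⁸ × 3.957 × 10⁻¹⁵) = 1.221 × 10⁻²¹ kg·m/s.
λ = h/p = 6.626 × 10⁻³⁴ / 1.221 × 10⁻²¹ = 5.43 × 10⁻¹³ m = 543 fm.

λ = 543 fm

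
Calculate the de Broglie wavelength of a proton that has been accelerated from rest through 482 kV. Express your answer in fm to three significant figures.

λ = 41.2 fm

KE = eV = 1.602 × 10⁻¹⁹ × 4.820 × 10⁵ = 7.722 × 10⁻¹⁴ J.
p = √(2mKE) = √(2 × 1.673 × 10⁻²⁷ × 7.722 × 10⁻¹⁴) = 1.607 × 10⁻²⁰ kg·m/s.
λ = h/p = 6.626 × 10⁻³⁴ / 1.607 × 10⁻²⁰ = 4.12 × 10⁻¹⁴ m = 41.2 fm.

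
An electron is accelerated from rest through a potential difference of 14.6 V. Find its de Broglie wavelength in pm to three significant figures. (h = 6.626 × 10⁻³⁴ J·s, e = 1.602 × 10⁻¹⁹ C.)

λ = 321 pm

KE = eV = 1.602 × 10⁻¹⁹ × 14.60 = 2.339 × 10⁻¹⁸ J.
p = √(2mKE) = √(2 × 9.109 × 10⁻³¹ × 2.339 × 10⁻¹⁸) = 2.064 × 10⁻²⁴ kg·m/s.
λ = h/p = 6.626 × 10⁻³⁴ / 2.064 × 10⁻²⁴ = 3.21 × 10⁻¹⁰ m = 321 pm.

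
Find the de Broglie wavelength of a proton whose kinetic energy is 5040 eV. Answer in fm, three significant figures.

λ = 403 fm

KE = 5040 eV = 8.074 × 10⁻¹⁶ J.
p = √(2mKE) = √(2 × 1.673 × 10⁻²⁷ × 8.074 × 10⁻¹⁶) = 1.644 × 10⁻²¹ kg·m/s.
λ = h/p = 6.626 × 10⁻³⁴ / 1.644 × 10⁻²¹ = 4.03 × 10⁻¹³ m = 403 fm.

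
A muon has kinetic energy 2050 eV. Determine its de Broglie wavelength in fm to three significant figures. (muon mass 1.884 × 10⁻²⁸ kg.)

λ = 1880 fm

KE = 2050 eV = 3.284 × 10⁻¹⁶ J.
p = √(2mKE) = √(2 × 1.884 × 10⁻²⁸ × 3.284 × 10⁻¹⁶) = 3.518 × 10⁻²² kg·m/s.
λ = h/p = 6.626 × 10⁻³⁴ / 3.518 × 10⁻²² = 1.88 × 10⁻¹² m = 1880 fm.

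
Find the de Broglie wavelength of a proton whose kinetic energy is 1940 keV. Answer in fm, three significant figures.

KE = 1940 keV = 3.108 × 10⁻¹³ J.
p = √(2mKE) = √(2 × 1.673 × 10⁻²⁷ × 3.108 × 10⁻¹³) = 3.225 × 10⁻²⁰ kg·m/s.
λ = h/p = 6.626 × 10⁻³⁴ / 3.225 × 10⁻²⁰ = 2.05 × 10⁻¹⁴ m = 20.5 fm.

λ = 20.5 fm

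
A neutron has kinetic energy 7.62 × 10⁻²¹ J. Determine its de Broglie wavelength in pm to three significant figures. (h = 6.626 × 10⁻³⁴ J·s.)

p = √(2mKE) = √(2 × 1.675 × 10⁻²⁷ × 7.620 × 10⁻²¹) = 5.052 × 10⁻²⁴ kg·m/s.
λ = h/p = 6.626 × 10⁻³⁴ / 5.052 × 10⁻²⁴ = 1.31 × 10⁻¹⁰ m = 131 pm.

λ = 131 pm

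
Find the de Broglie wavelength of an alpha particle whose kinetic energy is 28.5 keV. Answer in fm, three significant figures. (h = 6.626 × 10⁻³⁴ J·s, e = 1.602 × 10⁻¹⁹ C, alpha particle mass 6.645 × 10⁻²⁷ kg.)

KE = 28.5 keV = 4.566 × 10⁻¹⁵ J.
p = √(2mKE) = √(2 × 6.645 × 10⁻²⁷ × 4.566 × 10⁻¹⁵) = 7.790 × 10⁻²¹ kg·m/s.
λ = h/p = 6.626 × 10⁻³⁴ / 7.790 × 10⁻²¹ = 8.51 × 10⁻¹⁴ m = 85.1 fm.

λ = 85.1 fm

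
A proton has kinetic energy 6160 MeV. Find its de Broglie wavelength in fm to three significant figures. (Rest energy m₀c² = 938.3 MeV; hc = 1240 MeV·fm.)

λ = 0.176 fm

Total energy E = KE + m₀c² = 6160 + 938.3 = 7098.3 MeV.
(pc)² = E² − (m₀c²)² = (7098.3)² − (938.3)² = 4.951 × 10⁷ MeV², so pc = 7036 MeV.
λ = hc/(pc) = 1240 MeV·fm / 7036 MeV = 0.176 fm.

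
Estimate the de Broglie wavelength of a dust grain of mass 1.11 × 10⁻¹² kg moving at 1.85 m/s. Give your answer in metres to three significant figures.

λ = 3.23 × 10⁻²² m

p = mv = 1.11 × 10⁻¹² × 1.85 = 2.054 × 10⁻¹² kg·m/s.
λ = h/p = 6.626 × 10⁻³⁴ / 2.054 × 10⁻¹² = 3.23 × 10⁻²² m.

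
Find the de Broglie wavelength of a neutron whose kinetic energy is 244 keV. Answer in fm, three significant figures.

KE = 244 keV = 3.909 × 10⁻¹⁴ J.
p = √(2mKE) = √(2 × 1.675 × 10⁻²⁷ × 3.909 × 10⁻¹⁴) = 1.144 × 10⁻²⁰ kg·m/s.
λ = h/p = 6.626 × 10⁻³⁴ / 1.144 × 10⁻²⁰ = 5.79 × 10⁻¹⁴ m = 57.9 fm.

λ = 57.9 fm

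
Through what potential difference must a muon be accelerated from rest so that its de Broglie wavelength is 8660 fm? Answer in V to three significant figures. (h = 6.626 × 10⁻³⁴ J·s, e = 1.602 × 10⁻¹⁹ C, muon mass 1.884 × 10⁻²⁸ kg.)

V = 97.0 V

p = h/λ = 6.626 × 10⁻³⁴ / 8.660 × 10⁻¹² = 7.651 × 10⁻²³ kg·m/s.
KE = p²/(2m) = 1.554 × 10⁻¹⁷ J.
V = KE/e = 1.554 × 10⁻¹⁷ / (1.602 × 10⁻¹⁹) = 97.0 V.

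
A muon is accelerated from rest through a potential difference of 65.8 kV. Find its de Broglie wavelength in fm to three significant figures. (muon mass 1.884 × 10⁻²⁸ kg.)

KE = eV = 1.602 × 10⁻¹⁹ × 6.580 × 10⁴ = 1.054 × 10⁻¹⁴ J.
p = √(2mKE) = √(2 × 1.884 × 10⁻²⁸ × 1.054 × 10⁻¹⁴) = 1.993 × 10⁻²¹ kg·m/s.
λ = h/p = 6.626 × 10⁻³⁴ / 1.993 × 10⁻²¹ = 3.32 × 10⁻¹³ m = 332 fm.

λ = 332 fm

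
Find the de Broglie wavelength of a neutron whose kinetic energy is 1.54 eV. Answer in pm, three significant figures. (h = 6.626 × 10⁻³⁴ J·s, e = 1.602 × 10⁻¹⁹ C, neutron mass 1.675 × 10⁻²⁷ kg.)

λ = 23.0 pm

KE = 1.54 eV = 2.467 × 10⁻¹⁹ J.
p = √(2mKE) = √(2 × 1.675 × 10⁻²⁷ × 2.467 × 10⁻¹⁹) = 2.875 × 10⁻²³ kg·m/s.
λ = h/p = 6.626 × 10⁻³⁴ / 2.875 × 10⁻²³ = 2.30 × 10⁻¹¹ m = 23.0 pm.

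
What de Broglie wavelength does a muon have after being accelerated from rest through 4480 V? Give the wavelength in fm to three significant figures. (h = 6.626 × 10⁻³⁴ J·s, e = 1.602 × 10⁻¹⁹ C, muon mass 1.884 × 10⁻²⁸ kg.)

λ = 1270 fm

KE = eV = 1.602 × 10⁻¹⁹ × 4480 = 7.177 × 10⁻¹⁶ J.
p = √(2mKE) = √(2 × 1.884 × 10⁻²⁸ × 7.177 × 10⁻¹⁶) = 5.200 × 10⁻²² kg·m/s.
λ = h/p = 6.626 × 10⁻³⁴ / 5.200 × 10⁻²² = 1.27 × 10⁻¹² m = 1270 fm.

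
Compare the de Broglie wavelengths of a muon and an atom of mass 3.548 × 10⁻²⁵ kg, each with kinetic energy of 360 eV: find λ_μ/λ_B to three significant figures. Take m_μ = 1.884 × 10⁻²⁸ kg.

At fixed KE, p = √(2mKE) so λ = h/p ∝ 1/√m.
λ_μ/λ_B = √(m_B/m_μ) = √(3.548 × 10⁻²⁵/1.884 × 10⁻²⁸) = √(1883) = 43.4.

λ_μ/λ_B = 43.4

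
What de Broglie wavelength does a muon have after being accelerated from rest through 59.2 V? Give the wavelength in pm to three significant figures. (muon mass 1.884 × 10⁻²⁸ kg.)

λ = 11.1 pm

KE = eV = 1.602 × 10⁻¹⁹ × 59.20 = 9.484 × 10⁻¹⁸ J.
p = √(2mKE) = √(2 × 1.884 × 10⁻²⁸ × 9.484 × 10⁻¹⁸) = 5.978 × 10⁻²³ kg·m/s.
λ = h/p = 6.626 × 10⁻³⁴ / 5.978 × 10⁻²³ = 1.11 × 10⁻¹¹ m = 11.1 pm.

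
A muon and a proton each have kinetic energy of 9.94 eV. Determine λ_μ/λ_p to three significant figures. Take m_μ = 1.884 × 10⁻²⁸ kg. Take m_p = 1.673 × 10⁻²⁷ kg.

λ_μ/λ_p = 2.98

At fixed KE, p = √(2mKE) so λ = h/p ∝ 1/√m.
λ_μ/λ_p = √(m_p/m_μ) = √(1.673 × 10⁻²⁷/1.884 × 10⁻²⁸) = √(8.880) = 2.98.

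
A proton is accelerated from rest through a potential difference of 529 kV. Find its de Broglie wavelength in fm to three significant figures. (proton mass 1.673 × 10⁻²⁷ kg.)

λ = 39.3 fm

KE = eV = 1.602 × 10⁻¹⁹ × 5.290 × 10⁵ = 8.475 × 10⁻¹⁴ J.
p = √(2mKE) = √(2 × 1.673 × 10⁻²⁷ × 8.475 × 10⁻¹⁴) = 1.684 × 10⁻²⁰ kg·m/s.
λ = h/p = 6.626 × 10⁻³⁴ / 1.684 × 10⁻²⁰ = 3.93 × 10⁻¹⁴ m = 39.3 fm.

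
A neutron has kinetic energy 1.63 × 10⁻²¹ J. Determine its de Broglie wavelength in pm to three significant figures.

λ = 284 pm

p = √(2mKE) = √(2 × 1.675 × 10⁻²⁷ × 1.630 × 10⁻²¹) = 2.337 × 10⁻²⁴ kg·m/s.
λ = h/p = 6.626 × 10⁻³⁴ / 2.337 × 10⁻²⁴ = 2.84 × 10⁻¹⁰ m = 284 pm.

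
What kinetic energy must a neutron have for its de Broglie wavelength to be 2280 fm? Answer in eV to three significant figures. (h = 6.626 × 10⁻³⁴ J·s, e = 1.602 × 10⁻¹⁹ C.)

p = h/λ = 6.626 × 10⁻³⁴ / 2.280 × 10⁻¹² = 2.906 × 10⁻²² kg·m/s.
KE = p²/(2m) = (2.906 × 10⁻²²)² / (2 × 1.675 × 10⁻²⁷) = 2.521 × 10⁻¹⁷ J = 157 eV.

KE = 157 eV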